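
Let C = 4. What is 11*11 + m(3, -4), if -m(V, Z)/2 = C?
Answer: 113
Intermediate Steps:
m(V, Z) = -8 (m(V, Z) = -2*4 = -8)
11*11 + m(3, -4) = 11*11 - 8 = 121 - 8 = 113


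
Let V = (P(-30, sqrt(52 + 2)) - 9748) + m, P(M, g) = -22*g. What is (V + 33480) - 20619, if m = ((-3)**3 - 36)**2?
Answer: 7082 - 66*sqrt(6) ≈ 6920.3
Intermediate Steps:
m = 3969 (m = (-27 - 36)**2 = (-63)**2 = 3969)
V = -5779 - 66*sqrt(6) (V = (-22*sqrt(52 + 2) - 9748) + 3969 = (-66*sqrt(6) - 9748) + 3969 = (-9748 - 66*sqrt(6)) + 3969 = -5779 - 66*sqrt(6) ≈ -5940.7)
(V + 33480) - 20619 = ((-5779 - 66*sqrt(6)) + 33480) - 20619 = (27701 - 66*sqrt(6)) - 20619 = 7082 - 66*sqrt(6)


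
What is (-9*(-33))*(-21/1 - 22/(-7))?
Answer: -37125/7 ≈ -5303.6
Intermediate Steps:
(-9*(-33))*(-21/1 - 22/(-7)) = 297*(-21*1 - 22*(-⅐)) = 297*(-21 + 22/7) = 297*(-125/7) = -37125/7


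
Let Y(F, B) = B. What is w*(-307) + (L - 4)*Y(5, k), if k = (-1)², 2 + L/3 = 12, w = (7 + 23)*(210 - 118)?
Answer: -847294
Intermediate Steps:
w = 2760 (w = 30*92 = 2760)
L = 30 (L = -6 + 3*12 = -6 + 36 = 30)
k = 1
w*(-307) + (L - 4)*Y(5, k) = 2760*(-307) + (30 - 4)*1 = -847320 + 26*1 = -847320 + 26 = -847294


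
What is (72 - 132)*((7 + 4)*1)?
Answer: -660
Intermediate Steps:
(72 - 132)*((7 + 4)*1) = -660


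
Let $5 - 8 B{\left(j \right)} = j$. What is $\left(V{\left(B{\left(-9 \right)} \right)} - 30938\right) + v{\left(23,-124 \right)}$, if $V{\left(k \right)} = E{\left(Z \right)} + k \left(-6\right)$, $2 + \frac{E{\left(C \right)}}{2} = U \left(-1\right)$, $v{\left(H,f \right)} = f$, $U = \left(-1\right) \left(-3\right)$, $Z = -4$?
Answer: $- \frac{62165}{2} \approx -31083.0$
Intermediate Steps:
$U = 3$
$B{\left(j \right)} = \frac{5}{8} - \frac{j}{8}$
$E{\left(C \right)} = -10$ ($E{\left(C \right)} = -4 + 2 \cdot 3 \left(-1\right) = -4 + 2 \left(-3\right) = -4 - 6 = -10$)
$V{\left(k \right)} = -10 - 6 k$ ($V{\left(k \right)} = -10 + k \left(-6\right) = -10 - 6 k$)
$\left(V{\left(B{\left(-9 \right)} \right)} - 30938\right) + v{\left(23,-124 \right)} = \left(\left(-10 - 6 \left(\frac{5}{8} - - \frac{9}{8}\right)\right) - 30938\right) - 124 = \left(\left(-10 - 6 \left(\frac{5}{8} + \frac{9}{8}\right)\right) - 30938\right) - 124 = \left(\left(-10 - \frac{21}{2}\right) - 30938\right) - 124 = \left(- \frac{41}{2} - 30938\right) - 124 = - \frac{61917}{2} - 124 = - \frac{62165}{2}$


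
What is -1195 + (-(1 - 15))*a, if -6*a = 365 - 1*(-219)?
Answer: -7673/3 ≈ -2557.7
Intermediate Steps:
a = -292/3 (a = -(365 - 1*(-219))/6 = -(365 + 219)/6 = -⅙*584 = -292/3 ≈ -97.333)
-1195 + (-(1 - 15))*a = -1195 - (1 - 15)*(-292/3) = -1195 - 1*(-14)*(-292/3) = -1195 + 14*(-292/3) = -1195 - 4088/3 = -7673/3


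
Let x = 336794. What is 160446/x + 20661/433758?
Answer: 12758872817/24347848642 ≈ 0.52402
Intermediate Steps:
160446/x + 20661/433758 = 160446/336794 + 20661/433758 = 160446*(1/336794) + 20661*(1/433758) = 80223/168397 + 6887/144586 = 12758872817/24347848642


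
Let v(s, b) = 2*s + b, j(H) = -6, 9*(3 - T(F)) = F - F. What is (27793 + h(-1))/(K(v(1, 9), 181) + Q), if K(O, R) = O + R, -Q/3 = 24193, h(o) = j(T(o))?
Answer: -27787/72387 ≈ -0.38387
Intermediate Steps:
T(F) = 3 (T(F) = 3 - (F - F)/9 = 3 - ⅑*0 = 3 + 0 = 3)
h(o) = -6
v(s, b) = b + 2*s
Q = -72579 (Q = -3*24193 = -72579)
(27793 + h(-1))/(K(v(1, 9), 181) + Q) = (27793 - 6)/(((9 + 2*1) + 181) - 72579) = 27787/(((9 + 2) + 181) - 72579) = 27787/((11 + 181) - 72579) = 27787/(192 - 72579) = 27787/(-72387) = 27787*(-1/72387) = -27787/72387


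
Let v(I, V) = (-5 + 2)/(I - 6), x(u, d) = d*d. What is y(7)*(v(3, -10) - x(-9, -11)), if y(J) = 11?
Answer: -1320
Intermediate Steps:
x(u, d) = d**2
v(I, V) = -3/(-6 + I)
y(7)*(v(3, -10) - x(-9, -11)) = 11*(-3/(-6 + 3) - 1*(-11)**2) = 11*(-3/(-3) - 1*121) = 11*(-3*(-1/3) - 121) = 11*(1 - 121) = 11*(-120) = -1320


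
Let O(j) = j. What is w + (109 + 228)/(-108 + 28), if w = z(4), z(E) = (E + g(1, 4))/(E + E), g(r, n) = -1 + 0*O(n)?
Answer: -307/80 ≈ -3.8375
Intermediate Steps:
g(r, n) = -1 (g(r, n) = -1 + 0*n = -1 + 0 = -1)
z(E) = (-1 + E)/(2*E) (z(E) = (E - 1)/(E + E) = (-1 + E)/((2*E)) = (-1 + E)*(1/(2*E)) = (-1 + E)/(2*E))
w = 3/8 (w = (½)*(-1 + 4)/4 = (½)*(¼)*3 = 3/8 ≈ 0.37500)
w + (109 + 228)/(-108 + 28) = 3/8 + (109 + 228)/(-108 + 28) = 3/8 + 337/(-80) = 3/8 + 337*(-1/80) = 3/8 - 337/80 = -307/80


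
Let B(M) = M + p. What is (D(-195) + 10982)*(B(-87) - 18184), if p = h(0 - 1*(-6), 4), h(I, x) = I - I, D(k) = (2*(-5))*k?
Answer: -236280572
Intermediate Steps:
D(k) = -10*k
h(I, x) = 0
p = 0
B(M) = M (B(M) = M + 0 = M)
(D(-195) + 10982)*(B(-87) - 18184) = (-10*(-195) + 10982)*(-87 - 18184) = (1950 + 10982)*(-18271) = 12932*(-18271) = -236280572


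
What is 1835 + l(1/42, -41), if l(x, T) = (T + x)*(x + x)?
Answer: 1616749/882 ≈ 1833.0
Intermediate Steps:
l(x, T) = 2*x*(T + x) (l(x, T) = (T + x)*(2*x) = 2*x*(T + x))
1835 + l(1/42, -41) = 1835 + 2*(1/42)*(-41 + 1/42) = 1835 + 2*(1/42)*(-1721/42) = 1835 - 1721/882 = 1616749/882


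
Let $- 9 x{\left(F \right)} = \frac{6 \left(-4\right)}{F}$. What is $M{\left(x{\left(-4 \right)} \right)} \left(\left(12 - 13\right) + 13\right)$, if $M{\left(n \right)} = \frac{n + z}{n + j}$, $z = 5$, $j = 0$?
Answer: $-78$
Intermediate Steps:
$x{\left(F \right)} = \frac{8}{3 F}$ ($x{\left(F \right)} = - \frac{6 \left(-4\right) \frac{1}{F}}{9} = - \frac{\left(-24\right) \frac{1}{F}}{9} = \frac{8}{3 F}$)
$M{\left(n \right)} = \frac{5 + n}{n}$ ($M{\left(n \right)} = \frac{n + 5}{n + 0} = \frac{5 + n}{n}$)
$M{\left(x{\left(-4 \right)} \right)} \left(\left(12 - 13\right) + 13\right) = \frac{5 + \frac{8}{3 \left(-4\right)}}{\frac{8}{3} \frac{1}{-4}} \left(\left(12 - 13\right) + 13\right) = \frac{5 + \frac{8}{3} \left(- \frac{1}{4}\right)}{\frac{8}{3} \left(- \frac{1}{4}\right)} \left(-1 + 13\right) = \frac{5 - \frac{2}{3}}{- \frac{2}{3}} \cdot 12 = \left(- \frac{3}{2}\right) \frac{13}{3} \cdot 12 = \left(- \frac{13}{2}\right) 12 = -78$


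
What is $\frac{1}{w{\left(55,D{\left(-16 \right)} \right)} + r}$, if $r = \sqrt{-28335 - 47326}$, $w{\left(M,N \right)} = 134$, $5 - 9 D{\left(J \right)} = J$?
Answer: $\frac{134}{93617} - \frac{i \sqrt{75661}}{93617} \approx 0.0014314 - 0.0029382 i$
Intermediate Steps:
$D{\left(J \right)} = \frac{5}{9} - \frac{J}{9}$
$r = i \sqrt{75661}$ ($r = \sqrt{-75661} = i \sqrt{75661} \approx 275.07 i$)
$\frac{1}{w{\left(55,D{\left(-16 \right)} \right)} + r} = \frac{1}{134 + i \sqrt{75661}}$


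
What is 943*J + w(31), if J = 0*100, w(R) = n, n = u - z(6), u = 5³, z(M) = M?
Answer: 119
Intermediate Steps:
u = 125
n = 119 (n = 125 - 1*6 = 125 - 6 = 119)
w(R) = 119
J = 0
943*J + w(31) = 943*0 + 119 = 0 + 119 = 119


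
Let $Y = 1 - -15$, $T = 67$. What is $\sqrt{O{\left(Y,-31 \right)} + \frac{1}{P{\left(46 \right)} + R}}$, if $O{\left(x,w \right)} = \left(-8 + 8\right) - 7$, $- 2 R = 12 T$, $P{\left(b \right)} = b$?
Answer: $\frac{3 i \sqrt{24653}}{178} \approx 2.6463 i$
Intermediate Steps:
$Y = 16$ ($Y = 1 + 15 = 16$)
$R = -402$ ($R = - \frac{12 \cdot 67}{2} = \left(- \frac{1}{2}\right) 804 = -402$)
$O{\left(x,w \right)} = -7$ ($O{\left(x,w \right)} = 0 - 7 = -7$)
$\sqrt{O{\left(Y,-31 \right)} + \frac{1}{P{\left(46 \right)} + R}} = \sqrt{-7 + \frac{1}{46 - 402}} = \sqrt{-7 + \frac{1}{-356}} = \sqrt{-7 - \frac{1}{356}} = \sqrt{- \frac{2493}{356}} = \frac{3 i \sqrt{24653}}{178}$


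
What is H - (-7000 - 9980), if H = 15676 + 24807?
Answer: 57463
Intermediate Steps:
H = 40483
H - (-7000 - 9980) = 40483 - (-7000 - 9980) = 40483 - 1*(-16980) = 40483 + 16980 = 57463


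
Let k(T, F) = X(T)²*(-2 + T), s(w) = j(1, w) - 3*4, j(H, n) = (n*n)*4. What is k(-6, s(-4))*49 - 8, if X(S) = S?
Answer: -14120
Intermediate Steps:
j(H, n) = 4*n² (j(H, n) = n²*4 = 4*n²)
s(w) = -12 + 4*w² (s(w) = 4*w² - 3*4 = 4*w² - 12 = -12 + 4*w²)
k(T, F) = T²*(-2 + T)
k(-6, s(-4))*49 - 8 = ((-6)²*(-2 - 6))*49 - 8 = (36*(-8))*49 - 8 = -288*49 - 8 = -14112 - 8 = -14120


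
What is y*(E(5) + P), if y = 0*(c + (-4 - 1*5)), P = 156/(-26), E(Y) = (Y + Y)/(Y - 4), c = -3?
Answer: 0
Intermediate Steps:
E(Y) = 2*Y/(-4 + Y) (E(Y) = (2*Y)/(-4 + Y) = 2*Y/(-4 + Y))
P = -6 (P = 156*(-1/26) = -6)
y = 0 (y = 0*(-3 + (-4 - 1*5)) = 0*(-3 + (-4 - 5)) = 0*(-3 - 9) = 0*(-12) = 0)
y*(E(5) + P) = 0*(2*5/(-4 + 5) - 6) = 0*(2*5/1 - 6) = 0*(2*5*1 - 6) = 0*(10 - 6) = 0*4 = 0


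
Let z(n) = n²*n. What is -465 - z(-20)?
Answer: 7535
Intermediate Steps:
z(n) = n³
-465 - z(-20) = -465 - 1*(-20)³ = -465 - 1*(-8000) = -465 + 8000 = 7535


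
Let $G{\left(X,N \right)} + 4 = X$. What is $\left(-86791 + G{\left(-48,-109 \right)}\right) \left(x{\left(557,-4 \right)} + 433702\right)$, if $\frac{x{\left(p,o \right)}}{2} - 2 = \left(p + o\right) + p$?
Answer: $-37857121618$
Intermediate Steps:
$x{\left(p,o \right)} = 4 + 2 o + 4 p$ ($x{\left(p,o \right)} = 4 + 2 \left(\left(p + o\right) + p\right) = 4 + 2 \left(\left(o + p\right) + p\right) = 4 + 2 \left(o + 2 p\right) = 4 + \left(2 o + 4 p\right) = 4 + 2 o + 4 p$)
$G{\left(X,N \right)} = -4 + X$
$\left(-86791 + G{\left(-48,-109 \right)}\right) \left(x{\left(557,-4 \right)} + 433702\right) = \left(-86791 - 52\right) \left(\left(4 + 2 \left(-4\right) + 4 \cdot 557\right) + 433702\right) = \left(-86791 - 52\right) \left(\left(4 - 8 + 2228\right) + 433702\right) = - 86843 \left(2224 + 433702\right) = \left(-86843\right) 435926 = -37857121618$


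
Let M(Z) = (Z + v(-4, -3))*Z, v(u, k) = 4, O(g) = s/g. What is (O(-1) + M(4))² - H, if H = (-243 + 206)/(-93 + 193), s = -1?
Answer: 108937/100 ≈ 1089.4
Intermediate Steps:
O(g) = -1/g
M(Z) = Z*(4 + Z) (M(Z) = (Z + 4)*Z = (4 + Z)*Z = Z*(4 + Z))
H = -37/100 ≈ -0.37000
(O(-1) + M(4))² - H = (-1/(-1) + 4*(4 + 4))² - 1*(-37/100) = (-1*(-1) + 4*8)² + 37/100 = (1 + 32)² + 37/100 = 33² + 37/100 = 1089 + 37/100 = 108937/100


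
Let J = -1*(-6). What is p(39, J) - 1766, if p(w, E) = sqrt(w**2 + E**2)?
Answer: -1766 + 3*sqrt(173) ≈ -1726.5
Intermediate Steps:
J = 6
p(w, E) = sqrt(E**2 + w**2)
p(39, J) - 1766 = sqrt(6**2 + 39**2) - 1766 = sqrt(36 + 1521) - 1766 = sqrt(1557) - 1766 = 3*sqrt(173) - 1766 = -1766 + 3*sqrt(173)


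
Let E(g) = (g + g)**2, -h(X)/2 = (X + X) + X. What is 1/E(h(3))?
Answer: 1/1296 ≈ 0.00077160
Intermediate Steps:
h(X) = -6*X (h(X) = -2*((X + X) + X) = -2*(2*X + X) = -6*X)
E(g) = 4*g**2 (E(g) = (2*g)**2 = 4*g**2)
1/E(h(3)) = 1/(4*(-6*3)**2) = 1/(4*(-18)**2) = 1/(4*324) = 1/1296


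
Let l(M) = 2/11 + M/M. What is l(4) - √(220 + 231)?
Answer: 13/11 - √451 ≈ -20.055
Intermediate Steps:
l(M) = 13/11 (l(M) = 2*(1/11) + 1 = 2/11 + 1 = 13/11)
l(4) - √(220 + 231) = 13/11 - √(220 + 231) = 13/11 - √451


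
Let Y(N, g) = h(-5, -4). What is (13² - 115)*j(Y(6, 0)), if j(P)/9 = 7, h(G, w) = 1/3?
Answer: 3402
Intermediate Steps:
h(G, w) = ⅓
Y(N, g) = ⅓
j(P) = 63 (j(P) = 9*7 = 63)
(13² - 115)*j(Y(6, 0)) = (13² - 115)*63 = (169 - 115)*63 = 54*63 = 3402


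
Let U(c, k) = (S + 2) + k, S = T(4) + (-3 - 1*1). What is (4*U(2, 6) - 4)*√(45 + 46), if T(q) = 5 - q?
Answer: 16*√91 ≈ 152.63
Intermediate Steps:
S = -3 (S = (5 - 1*4) + (-3 - 1*1) = (5 - 4) + (-3 - 1) = 1 - 4 = -3)
U(c, k) = -1 + k (U(c, k) = (-3 + 2) + k = -1 + k)
(4*U(2, 6) - 4)*√(45 + 46) = (4*(-1 + 6) - 4)*√(45 + 46) = (4*5 - 4)*√91 = (20 - 4)*√91 = 16*√91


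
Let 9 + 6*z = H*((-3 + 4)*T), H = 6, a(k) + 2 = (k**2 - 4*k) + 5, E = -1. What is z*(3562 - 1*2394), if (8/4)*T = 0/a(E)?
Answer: -1752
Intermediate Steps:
a(k) = 3 + k**2 - 4*k (a(k) = -2 + ((k**2 - 4*k) + 5) = -2 + (5 + k**2 - 4*k) = 3 + k**2 - 4*k)
T = 0 (T = (0/(3 + (-1)**2 - 4*(-1)))/2 = (0/(3 + 1 + 4))/2 = (0/8)/2 = (0*(1/8))/2 = (1/2)*0 = 0)
z = -3/2 (z = -3/2 + (6*((-3 + 4)*0))/6 = -3/2 + (6*(1*0))/6 = -3/2 + (6*0)/6 = -3/2 + (1/6)*0 = -3/2 + 0 = -3/2 ≈ -1.5000)
z*(3562 - 1*2394) = -3*(3562 - 1*2394)/2 = -3*(3562 - 2394)/2 = -3/2*1168 = -1752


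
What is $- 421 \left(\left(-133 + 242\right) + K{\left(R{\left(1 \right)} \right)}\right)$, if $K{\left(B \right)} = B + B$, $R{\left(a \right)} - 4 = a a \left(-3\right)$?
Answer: $-46731$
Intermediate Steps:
$R{\left(a \right)} = 4 - 3 a^{2}$ ($R{\left(a \right)} = 4 + a a \left(-3\right) = 4 + a^{2} \left(-3\right) = 4 - 3 a^{2}$)
$K{\left(B \right)} = 2 B$
$- 421 \left(\left(-133 + 242\right) + K{\left(R{\left(1 \right)} \right)}\right) = - 421 \left(\left(-133 + 242\right) + 2 \left(4 - 3 \cdot 1^{2}\right)\right) = - 421 \left(109 + 2 \left(4 - 3\right)\right) = - 421 \left(109 + 2 \cdot 1\right) = - 421 \left(109 + 2\right) = \left(-421\right) 111 = -46731$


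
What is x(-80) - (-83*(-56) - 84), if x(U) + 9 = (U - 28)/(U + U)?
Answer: -182893/40 ≈ -4572.3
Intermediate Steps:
x(U) = -9 + (-28 + U)/(2*U) (x(U) = -9 + (U - 28)/(U + U) = -9 + (-28 + U)/((2*U)) = -9 + (-28 + U)*(1/(2*U)) = -9 + (-28 + U)/(2*U))
x(-80) - (-83*(-56) - 84) = (-17/2 - 14/(-80)) - (-83*(-56) - 84) = (-17/2 - 14*(-1/80)) - (4648 - 84) = (-17/2 + 7/40) - 1*4564 = -333/40 - 4564 = -182893/40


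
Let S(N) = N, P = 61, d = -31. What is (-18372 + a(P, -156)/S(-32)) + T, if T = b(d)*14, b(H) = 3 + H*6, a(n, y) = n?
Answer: -669949/32 ≈ -20936.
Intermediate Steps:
b(H) = 3 + 6*H
T = -2562 (T = (3 + 6*(-31))*14 = (3 - 186)*14 = -183*14 = -2562)
(-18372 + a(P, -156)/S(-32)) + T = (-18372 + 61/(-32)) - 2562 = (-18372 + 61*(-1/32)) - 2562 = (-18372 - 61/32) - 2562 = -587965/32 - 2562 = -669949/32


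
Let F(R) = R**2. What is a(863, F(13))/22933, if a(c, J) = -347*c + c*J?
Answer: -153614/22933 ≈ -6.6984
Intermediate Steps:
a(c, J) = -347*c + J*c
a(863, F(13))/22933 = (863*(-347 + 13**2))/22933 = (863*(-347 + 169))*(1/22933) = (863*(-178))*(1/22933) = -153614*1/22933 = -153614/22933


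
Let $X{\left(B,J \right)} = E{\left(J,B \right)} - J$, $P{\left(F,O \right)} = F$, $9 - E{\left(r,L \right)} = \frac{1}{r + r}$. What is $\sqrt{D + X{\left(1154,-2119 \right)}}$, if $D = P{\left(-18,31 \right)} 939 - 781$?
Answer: $\frac{i \sqrt{279377813182}}{4238} \approx 124.72 i$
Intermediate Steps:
$E{\left(r,L \right)} = 9 - \frac{1}{2 r}$ ($E{\left(r,L \right)} = 9 - \frac{1}{r + r} = 9 - \frac{1}{2 r}$)
$X{\left(B,J \right)} = 9 - J - \frac{1}{2 J}$ ($X{\left(B,J \right)} = \left(9 - \frac{1}{2 J}\right) - J = 9 - J - \frac{1}{2 J}$)
$D = -17683$ ($D = \left(-18\right) 939 - 781 = -16902 - 781 = -17683$)
$\sqrt{D + X{\left(1154,-2119 \right)}} = \sqrt{-17683 - \left(-2128 - \frac{1}{4238}\right)} = \sqrt{-17683 + \left(9 + 2119 - - \frac{1}{4238}\right)} = \sqrt{-17683 + \left(9 + 2119 + \frac{1}{4238}\right)} = \sqrt{-17683 + \frac{9018465}{4238}} = \sqrt{- \frac{65922089}{4238}} = \frac{i \sqrt{279377813182}}{4238}$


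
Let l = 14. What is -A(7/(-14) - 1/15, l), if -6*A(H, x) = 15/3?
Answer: ⅚ ≈ 0.83333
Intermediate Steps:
A(H, x) = -⅚ (A(H, x) = -5/(2*3) = -⅙*5 = -⅚)
-A(7/(-14) - 1/15, l) = -1*(-⅚) = ⅚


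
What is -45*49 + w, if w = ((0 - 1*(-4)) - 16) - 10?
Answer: -2227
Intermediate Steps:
w = -22 (w = ((0 + 4) - 16) - 10 = (4 - 16) - 10 = -12 - 10 = -22)
-45*49 + w = -45*49 - 22 = -2205 - 22 = -2227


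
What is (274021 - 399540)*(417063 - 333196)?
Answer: -10526901973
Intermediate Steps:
(274021 - 399540)*(417063 - 333196) = -125519*83867 = -10526901973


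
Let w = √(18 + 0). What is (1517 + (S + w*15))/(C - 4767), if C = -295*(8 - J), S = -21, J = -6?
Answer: -1496/8897 - 45*√2/8897 ≈ -0.17530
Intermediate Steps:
w = 3*√2 (w = √18 = 3*√2 ≈ 4.2426)
C = -4130 (C = -295*(8 - 1*(-6)) = -295*(8 + 6) = -295*14 = -4130)
(1517 + (S + w*15))/(C - 4767) = (1517 + (-21 + (3*√2)*15))/(-4130 - 4767) = (1517 + (-21 + 45*√2))/(-8897) = (1496 + 45*√2)*(-1/8897) = -1496/8897 - 45*√2/8897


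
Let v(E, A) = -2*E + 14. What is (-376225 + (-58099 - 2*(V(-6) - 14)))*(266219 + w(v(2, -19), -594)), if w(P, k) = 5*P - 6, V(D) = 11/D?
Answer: -346907938651/3 ≈ -1.1564e+11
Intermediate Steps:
v(E, A) = 14 - 2*E
w(P, k) = -6 + 5*P
(-376225 + (-58099 - 2*(V(-6) - 14)))*(266219 + w(v(2, -19), -594)) = (-376225 + (-58099 - 2*(11/(-6) - 14)))*(266219 + (-6 + 5*(14 - 2*2))) = (-376225 + (-58099 - 2*(11*(-⅙) - 14)))*(266219 + (-6 + 5*(14 - 4))) = (-376225 + (-58099 - 2*(-11/6 - 14)))*(266219 + (-6 + 5*10)) = (-376225 + (-58099 - 2*(-95)/6))*(266219 + (-6 + 50)) = (-376225 + (-58099 - 1*(-95/3)))*(266219 + 44) = (-376225 + (-58099 + 95/3))*266263 = (-376225 - 174202/3)*266263 = -1302877/3*266263 = -346907938651/3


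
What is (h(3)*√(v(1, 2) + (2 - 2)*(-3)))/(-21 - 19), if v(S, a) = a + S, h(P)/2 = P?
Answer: -3*√3/20 ≈ -0.25981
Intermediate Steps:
h(P) = 2*P
v(S, a) = S + a
(h(3)*√(v(1, 2) + (2 - 2)*(-3)))/(-21 - 19) = ((2*3)*√((1 + 2) + (2 - 2)*(-3)))/(-21 - 19) = (6*√(3 + 0*(-3)))/(-40) = (6*√(3 + 0))*(-1/40) = (6*√3)*(-1/40) = -3*√3/20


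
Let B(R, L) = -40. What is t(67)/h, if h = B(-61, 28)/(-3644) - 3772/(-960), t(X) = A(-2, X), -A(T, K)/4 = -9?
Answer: 7871040/861473 ≈ 9.1367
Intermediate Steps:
A(T, K) = 36 (A(T, K) = -4*(-9) = 36)
t(X) = 36
h = 861473/218640 (h = -40/(-3644) - 3772/(-960) = -40*(-1/3644) - 3772*(-1/960) = 10/911 + 943/240 = 861473/218640 ≈ 3.9401)
t(67)/h = 36/(861473/218640) = 36*(218640/861473) = 7871040/861473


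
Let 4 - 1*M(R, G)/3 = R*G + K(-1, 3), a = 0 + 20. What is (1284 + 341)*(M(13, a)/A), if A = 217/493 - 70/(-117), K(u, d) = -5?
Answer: -70579913625/59899 ≈ -1.1783e+6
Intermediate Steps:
a = 20
A = 59899/57681 (A = 217*(1/493) - 70*(-1/117) = 217/493 + 70/117 = 59899/57681 ≈ 1.0385)
M(R, G) = 27 - 3*G*R (M(R, G) = 12 - 3*(R*G - 5) = 12 - 3*(G*R - 5) = 12 - 3*(-5 + G*R) = 12 + (15 - 3*G*R) = 27 - 3*G*R)
(1284 + 341)*(M(13, a)/A) = (1284 + 341)*((27 - 3*20*13)/(59899/57681)) = 1625*((27 - 780)*(57681/59899)) = 1625*(-753*57681/59899) = 1625*(-43433793/59899) = -70579913625/59899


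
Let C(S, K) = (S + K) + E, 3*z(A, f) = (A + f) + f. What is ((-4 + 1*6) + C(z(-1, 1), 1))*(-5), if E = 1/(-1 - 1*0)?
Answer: -35/3 ≈ -11.667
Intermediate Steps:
E = -1 (E = 1/(-1 + 0) = 1/(-1) = 1*(-1) = -1)
z(A, f) = A/3 + 2*f/3 (z(A, f) = ((A + f) + f)/3 = (A + 2*f)/3 = A/3 + 2*f/3)
C(S, K) = -1 + K + S (C(S, K) = (S + K) - 1 = (K + S) - 1 = -1 + K + S)
((-4 + 1*6) + C(z(-1, 1), 1))*(-5) = ((-4 + 1*6) + (-1 + 1 + ((⅓)*(-1) + (⅔)*1)))*(-5) = ((-4 + 6) + (-1 + 1 + (-⅓ + ⅔)))*(-5) = (2 + (-1 + 1 + ⅓))*(-5) = (2 + ⅓)*(-5) = (7/3)*(-5) = -35/3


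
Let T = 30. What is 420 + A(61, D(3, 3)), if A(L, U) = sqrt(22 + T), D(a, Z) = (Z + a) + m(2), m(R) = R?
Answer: 420 + 2*sqrt(13) ≈ 427.21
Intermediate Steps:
D(a, Z) = 2 + Z + a (D(a, Z) = (Z + a) + 2 = 2 + Z + a)
A(L, U) = 2*sqrt(13) (A(L, U) = sqrt(22 + 30) = sqrt(52) = 2*sqrt(13))
420 + A(61, D(3, 3)) = 420 + 2*sqrt(13)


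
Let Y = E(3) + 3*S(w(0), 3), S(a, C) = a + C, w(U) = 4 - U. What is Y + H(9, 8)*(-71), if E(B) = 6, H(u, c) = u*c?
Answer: -5085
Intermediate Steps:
H(u, c) = c*u
S(a, C) = C + a
Y = 27 (Y = 6 + 3*(3 + (4 - 1*0)) = 6 + 3*(3 + (4 + 0)) = 6 + 3*(3 + 4) = 6 + 3*7 = 6 + 21 = 27)
Y + H(9, 8)*(-71) = 27 + (8*9)*(-71) = 27 + 72*(-71) = 27 - 5112 = -5085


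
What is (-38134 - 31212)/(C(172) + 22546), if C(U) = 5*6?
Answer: -34673/11288 ≈ -3.0717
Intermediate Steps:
C(U) = 30
(-38134 - 31212)/(C(172) + 22546) = (-38134 - 31212)/(30 + 22546) = -69346/22576 = -69346*1/22576 = -34673/11288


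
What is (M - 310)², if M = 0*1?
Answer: 96100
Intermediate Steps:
M = 0
(M - 310)² = (0 - 310)² = (-310)² = 96100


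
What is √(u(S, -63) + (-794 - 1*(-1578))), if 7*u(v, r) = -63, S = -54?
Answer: 5*√31 ≈ 27.839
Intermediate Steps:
u(v, r) = -9 (u(v, r) = (⅐)*(-63) = -9)
√(u(S, -63) + (-794 - 1*(-1578))) = √(-9 + (-794 - 1*(-1578))) = √(-9 + (-794 + 1578)) = √(-9 + 784) = √775 = 5*√31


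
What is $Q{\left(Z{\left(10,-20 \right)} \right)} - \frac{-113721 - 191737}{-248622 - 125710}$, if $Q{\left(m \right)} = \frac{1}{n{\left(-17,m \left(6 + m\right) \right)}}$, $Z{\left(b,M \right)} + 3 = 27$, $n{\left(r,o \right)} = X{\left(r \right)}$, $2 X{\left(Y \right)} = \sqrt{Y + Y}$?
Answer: $- \frac{152729}{187166} - \frac{i \sqrt{34}}{17} \approx -0.81601 - 0.343 i$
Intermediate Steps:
$X{\left(Y \right)} = \frac{\sqrt{2} \sqrt{Y}}{2}$ ($X{\left(Y \right)} = \frac{\sqrt{Y + Y}}{2} = \frac{\sqrt{2 Y}}{2} = \frac{\sqrt{2} \sqrt{Y}}{2}$)
$n{\left(r,o \right)} = \frac{\sqrt{2} \sqrt{r}}{2}$
$Z{\left(b,M \right)} = 24$ ($Z{\left(b,M \right)} = -3 + 27 = 24$)
$Q{\left(m \right)} = - \frac{i \sqrt{34}}{17}$ ($Q{\left(m \right)} = \frac{1}{\frac{1}{2} \sqrt{2} \sqrt{-17}} = \frac{1}{\frac{1}{2} \sqrt{2} i \sqrt{17}} = \frac{1}{\frac{1}{2} i \sqrt{34}} = - \frac{i \sqrt{34}}{17}$)
$Q{\left(Z{\left(10,-20 \right)} \right)} - \frac{-113721 - 191737}{-248622 - 125710} = - \frac{i \sqrt{34}}{17} - \frac{-113721 - 191737}{-248622 - 125710} = - \frac{i \sqrt{34}}{17} - - \frac{305458}{-374332} = - \frac{i \sqrt{34}}{17} - \left(-305458\right) \left(- \frac{1}{374332}\right) = - \frac{i \sqrt{34}}{17} - \frac{152729}{187166} = - \frac{152729}{187166} - \frac{i \sqrt{34}}{17}$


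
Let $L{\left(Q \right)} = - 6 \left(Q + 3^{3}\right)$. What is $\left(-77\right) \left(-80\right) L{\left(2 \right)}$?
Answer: $-1071840$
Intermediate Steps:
$L{\left(Q \right)} = -162 - 6 Q$ ($L{\left(Q \right)} = - 6 \left(Q + 27\right) = - 6 \left(27 + Q\right) = -162 - 6 Q$)
$\left(-77\right) \left(-80\right) L{\left(2 \right)} = \left(-77\right) \left(-80\right) \left(-162 - 12\right) = 6160 \left(-162 - 12\right) = 6160 \left(-174\right) = -1071840$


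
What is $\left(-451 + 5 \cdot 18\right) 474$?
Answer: $-171114$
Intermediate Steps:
$\left(-451 + 5 \cdot 18\right) 474 = \left(-451 + 90\right) 474 = \left(-361\right) 474 = -171114$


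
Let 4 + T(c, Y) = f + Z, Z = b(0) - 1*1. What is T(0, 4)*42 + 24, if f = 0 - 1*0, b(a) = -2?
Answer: -270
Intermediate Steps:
Z = -3 (Z = -2 - 1*1 = -2 - 1 = -3)
f = 0 (f = 0 + 0 = 0)
T(c, Y) = -7 (T(c, Y) = -4 + (0 - 3) = -4 - 3 = -7)
T(0, 4)*42 + 24 = -7*42 + 24 = -294 + 24 = -270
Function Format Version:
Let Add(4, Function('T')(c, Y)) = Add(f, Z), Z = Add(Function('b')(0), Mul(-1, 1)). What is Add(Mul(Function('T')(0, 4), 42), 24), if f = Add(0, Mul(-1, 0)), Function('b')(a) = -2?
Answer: -270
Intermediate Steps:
Z = -3 (Z = Add(-2, Mul(-1, 1)) = Add(-2, -1) = -3)
f = 0 (f = Add(0, 0) = 0)
Function('T')(c, Y) = -7 (Function('T')(c, Y) = Add(-4, Add(0, -3)) = Add(-4, -3) = -7)
Add(Mul(Function('T')(0, 4), 42), 24) = Add(Mul(-7, 42), 24) = Add(-294, 24) = -270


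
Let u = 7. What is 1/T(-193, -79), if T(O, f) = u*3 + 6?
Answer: 1/27 ≈ 0.037037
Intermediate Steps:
T(O, f) = 27 (T(O, f) = 7*3 + 6 = 21 + 6 = 27)
1/T(-193, -79) = 1/27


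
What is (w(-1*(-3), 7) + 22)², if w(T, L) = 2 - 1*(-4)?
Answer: 784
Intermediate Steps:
w(T, L) = 6 (w(T, L) = 2 + 4 = 6)
(w(-1*(-3), 7) + 22)² = (6 + 22)² = 28² = 784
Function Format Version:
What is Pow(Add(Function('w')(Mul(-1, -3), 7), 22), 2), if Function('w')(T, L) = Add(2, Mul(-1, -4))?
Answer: 784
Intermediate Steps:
Function('w')(T, L) = 6 (Function('w')(T, L) = Add(2, 4) = 6)
Pow(Add(Function('w')(Mul(-1, -3), 7), 22), 2) = Pow(Add(6, 22), 2) = Pow(28, 2) = 784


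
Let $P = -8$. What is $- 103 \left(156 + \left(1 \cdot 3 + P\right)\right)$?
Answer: $-15553$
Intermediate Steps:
$- 103 \left(156 + \left(1 \cdot 3 + P\right)\right) = - 103 \left(156 + \left(1 \cdot 3 - 8\right)\right) = - 103 \left(156 + \left(3 - 8\right)\right) = - 103 \left(156 - 5\right) = \left(-103\right) 151 = -15553$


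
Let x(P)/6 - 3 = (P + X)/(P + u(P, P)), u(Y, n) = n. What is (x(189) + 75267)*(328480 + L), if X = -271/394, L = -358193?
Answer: -55527608790545/24822 ≈ -2.2370e+9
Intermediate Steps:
X = -271/394 (X = -271*1/394 = -271/394 ≈ -0.68782)
x(P) = 18 + 3*(-271/394 + P)/P (x(P) = 18 + 6*((P - 271/394)/(P + P)) = 18 + 6*((-271/394 + P)/((2*P))) = 18 + 6*((-271/394 + P)*(1/(2*P))) = 18 + 6*((-271/394 + P)/(2*P)) = 18 + 3*(-271/394 + P)/P)
(x(189) + 75267)*(328480 + L) = ((21 - 813/394/189) + 75267)*(328480 - 358193) = ((21 - 813/394*1/189) + 75267)*(-29713) = ((21 - 271/24822) + 75267)*(-29713) = (520991/24822 + 75267)*(-29713) = (1868798465/24822)*(-29713) = -55527608790545/24822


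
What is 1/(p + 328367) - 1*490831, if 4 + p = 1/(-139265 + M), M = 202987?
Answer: -10270121872595575/20923947087 ≈ -4.9083e+5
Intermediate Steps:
p = -254887/63722 (p = -4 + 1/(-139265 + 202987) = -4 + 1/63722 = -254887/63722 ≈ -4.0000)
1/(p + 328367) - 1*490831 = 1/(-254887/63722 + 328367) - 1*490831 = 1/(20923947087/63722) - 490831 = 63722/20923947087 - 490831 = -10270121872595575/20923947087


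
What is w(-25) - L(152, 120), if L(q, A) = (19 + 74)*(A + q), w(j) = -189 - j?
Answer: -25460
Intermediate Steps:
L(q, A) = 93*A + 93*q (L(q, A) = 93*(A + q) = 93*A + 93*q)
w(-25) - L(152, 120) = (-189 - 1*(-25)) - (93*120 + 93*152) = (-189 + 25) - (11160 + 14136) = -164 - 1*25296 = -164 - 25296 = -25460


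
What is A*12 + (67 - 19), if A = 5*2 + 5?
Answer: 228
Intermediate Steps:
A = 15 (A = 10 + 5 = 15)
A*12 + (67 - 19) = 15*12 + (67 - 19) = 180 + 48 = 228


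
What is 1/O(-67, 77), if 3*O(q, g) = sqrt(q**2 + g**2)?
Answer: 3*sqrt(10418)/10418 ≈ 0.029392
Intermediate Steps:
O(q, g) = sqrt(g**2 + q**2)/3 (O(q, g) = sqrt(q**2 + g**2)/3 = sqrt(g**2 + q**2)/3)
1/O(-67, 77) = 1/(sqrt(77**2 + (-67)**2)/3) = 1/(sqrt(5929 + 4489)/3) = 1/(sqrt(10418)/3) = 3*sqrt(10418)/10418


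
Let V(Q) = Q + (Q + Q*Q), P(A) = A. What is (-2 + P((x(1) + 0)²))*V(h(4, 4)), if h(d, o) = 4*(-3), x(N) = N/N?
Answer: -120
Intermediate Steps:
x(N) = 1
h(d, o) = -12
V(Q) = Q² + 2*Q (V(Q) = Q + (Q + Q²) = Q² + 2*Q)
(-2 + P((x(1) + 0)²))*V(h(4, 4)) = (-2 + (1 + 0)²)*(-12*(2 - 12)) = (-2 + 1²)*(-12*(-10)) = (-2 + 1)*120 = -1*120 = -120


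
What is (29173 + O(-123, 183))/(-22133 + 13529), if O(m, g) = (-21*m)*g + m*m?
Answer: -516991/8604 ≈ -60.087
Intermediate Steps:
O(m, g) = m² - 21*g*m (O(m, g) = -21*g*m + m² = m² - 21*g*m)
(29173 + O(-123, 183))/(-22133 + 13529) = (29173 - 123*(-123 - 21*183))/(-22133 + 13529) = (29173 - 123*(-123 - 3843))/(-8604) = (29173 - 123*(-3966))*(-1/8604) = (29173 + 487818)*(-1/8604) = 516991*(-1/8604) = -516991/8604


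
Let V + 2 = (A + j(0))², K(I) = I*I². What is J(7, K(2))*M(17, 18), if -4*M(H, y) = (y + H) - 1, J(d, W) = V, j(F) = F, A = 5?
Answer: -391/2 ≈ -195.50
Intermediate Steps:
K(I) = I³
V = 23 (V = -2 + (5 + 0)² = -2 + 5² = -2 + 25 = 23)
J(d, W) = 23
M(H, y) = ¼ - H/4 - y/4 (M(H, y) = -((y + H) - 1)/4 = -((H + y) - 1)/4 = -(-1 + H + y)/4 = ¼ - H/4 - y/4)
J(7, K(2))*M(17, 18) = 23*(¼ - ¼*17 - ¼*18) = 23*(¼ - 17/4 - 9/2) = 23*(-17/2) = -391/2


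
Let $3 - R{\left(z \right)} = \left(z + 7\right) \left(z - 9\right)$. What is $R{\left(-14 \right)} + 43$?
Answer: $-115$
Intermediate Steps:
$R{\left(z \right)} = 3 - \left(-9 + z\right) \left(7 + z\right)$ ($R{\left(z \right)} = 3 - \left(z + 7\right) \left(z - 9\right) = 3 - \left(7 + z\right) \left(-9 + z\right) = 3 - \left(-9 + z\right) \left(7 + z\right)$)
$R{\left(-14 \right)} + 43 = \left(66 - \left(-14\right)^{2} + 2 \left(-14\right)\right) + 43 = \left(66 - 196 - 28\right) + 43 = -158 + 43 = -115$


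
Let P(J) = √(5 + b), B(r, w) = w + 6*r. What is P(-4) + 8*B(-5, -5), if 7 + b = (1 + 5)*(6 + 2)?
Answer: -280 + √46 ≈ -273.22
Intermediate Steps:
b = 41 (b = -7 + (1 + 5)*(6 + 2) = -7 + 6*8 = -7 + 48 = 41)
P(J) = √46 (P(J) = √(5 + 41) = √46)
P(-4) + 8*B(-5, -5) = √46 + 8*(-5 + 6*(-5)) = √46 + 8*(-5 - 30) = √46 + 8*(-35) = √46 - 280 = -280 + √46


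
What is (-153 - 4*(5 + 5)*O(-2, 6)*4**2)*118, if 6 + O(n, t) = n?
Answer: 586106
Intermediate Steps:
O(n, t) = -6 + n
(-153 - 4*(5 + 5)*O(-2, 6)*4**2)*118 = (-153 - 4*(5 + 5)*(-6 - 2)*4**2)*118 = (-153 - 40*(-8)*16)*118 = (-153 - 4*(-80)*16)*118 = (-153 + 320*16)*118 = (-153 + 5120)*118 = 4967*118 = 586106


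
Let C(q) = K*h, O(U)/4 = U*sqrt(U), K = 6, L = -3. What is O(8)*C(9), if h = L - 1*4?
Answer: -2688*sqrt(2) ≈ -3801.4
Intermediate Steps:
h = -7 (h = -3 - 1*4 = -3 - 4 = -7)
O(U) = 4*U**(3/2) (O(U) = 4*(U*sqrt(U)) = 4*U**(3/2))
C(q) = -42 (C(q) = 6*(-7) = -42)
O(8)*C(9) = (4*8**(3/2))*(-42) = (4*(16*sqrt(2)))*(-42) = (64*sqrt(2))*(-42) = -2688*sqrt(2)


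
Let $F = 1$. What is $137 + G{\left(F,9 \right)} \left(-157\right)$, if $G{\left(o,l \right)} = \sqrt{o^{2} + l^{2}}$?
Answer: $137 - 157 \sqrt{82} \approx -1284.7$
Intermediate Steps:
$G{\left(o,l \right)} = \sqrt{l^{2} + o^{2}}$
$137 + G{\left(F,9 \right)} \left(-157\right) = 137 + \sqrt{9^{2} + 1^{2}} \left(-157\right) = 137 + \sqrt{81 + 1} \left(-157\right) = 137 + \sqrt{82} \left(-157\right) = 137 - 157 \sqrt{82}$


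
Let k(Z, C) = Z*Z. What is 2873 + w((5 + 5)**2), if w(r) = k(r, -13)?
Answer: 12873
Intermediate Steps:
k(Z, C) = Z**2
w(r) = r**2
2873 + w((5 + 5)**2) = 2873 + ((5 + 5)**2)**2 = 2873 + (10**2)**2 = 2873 + 100**2 = 2873 + 10000 = 12873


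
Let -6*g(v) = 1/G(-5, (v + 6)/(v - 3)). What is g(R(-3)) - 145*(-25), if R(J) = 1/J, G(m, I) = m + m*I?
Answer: 76124/21 ≈ 3625.0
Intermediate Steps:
G(m, I) = m + I*m
g(v) = -1/(6*(-5 - 5*(6 + v)/(-3 + v))) (g(v) = -(-1/(5*(1 + (v + 6)/(v - 3))))/6 = -(-1/(5*(1 + (6 + v)/(-3 + v))))/6 = -1/(6*(-5 - 5*(6 + v)/(-3 + v))))
g(R(-3)) - 145*(-25) = (-3 + 1/(-3))/(30*(3 + 2/(-3))) - 145*(-25) = (-3 - ⅓)/(30*(3 + 2*(-⅓))) + 3625 = (1/30)*(-10/3)/(3 - ⅔) + 3625 = (1/30)*(-10/3)/(7/3) + 3625 = (1/30)*(3/7)*(-10/3) + 3625 = -1/21 + 3625 = 76124/21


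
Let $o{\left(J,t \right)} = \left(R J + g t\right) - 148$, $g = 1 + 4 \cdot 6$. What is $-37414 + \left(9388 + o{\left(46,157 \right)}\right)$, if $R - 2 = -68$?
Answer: $-27285$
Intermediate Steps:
$R = -66$ ($R = 2 - 68 = -66$)
$g = 25$ ($g = 1 + 24 = 25$)
$o{\left(J,t \right)} = -148 - 66 J + 25 t$ ($o{\left(J,t \right)} = \left(- 66 J + 25 t\right) - 148 = -148 - 66 J + 25 t$)
$-37414 + \left(9388 + o{\left(46,157 \right)}\right) = -37414 + \left(9388 - -741\right) = -37414 + \left(9388 + 741\right) = -37414 + 10129 = -27285$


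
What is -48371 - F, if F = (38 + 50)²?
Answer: -56115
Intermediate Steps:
F = 7744 (F = 88² = 7744)
-48371 - F = -48371 - 1*7744 = -48371 - 7744 = -56115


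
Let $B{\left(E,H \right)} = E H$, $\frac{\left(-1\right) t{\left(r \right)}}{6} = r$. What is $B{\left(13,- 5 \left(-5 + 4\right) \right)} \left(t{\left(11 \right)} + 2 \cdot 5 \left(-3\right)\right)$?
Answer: $-6240$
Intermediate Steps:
$t{\left(r \right)} = - 6 r$
$B{\left(13,- 5 \left(-5 + 4\right) \right)} \left(t{\left(11 \right)} + 2 \cdot 5 \left(-3\right)\right) = 13 \left(- 5 \left(-5 + 4\right)\right) \left(\left(-6\right) 11 + 2 \cdot 5 \left(-3\right)\right) = 13 \left(\left(-5\right) \left(-1\right)\right) \left(-66 + 10 \left(-3\right)\right) = 13 \cdot 5 \left(-66 - 30\right) = 65 \left(-96\right) = -6240$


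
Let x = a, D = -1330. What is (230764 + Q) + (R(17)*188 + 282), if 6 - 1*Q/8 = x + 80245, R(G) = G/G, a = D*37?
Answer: -16998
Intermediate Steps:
a = -49210 (a = -1330*37 = -49210)
x = -49210
R(G) = 1
Q = -248232 (Q = 48 - 8*(-49210 + 80245) = 48 - 8*31035 = 48 - 248280 = -248232)
(230764 + Q) + (R(17)*188 + 282) = (230764 - 248232) + (1*188 + 282) = -17468 + (188 + 282) = -17468 + 470 = -16998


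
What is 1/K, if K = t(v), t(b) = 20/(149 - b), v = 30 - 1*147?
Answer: 133/10 ≈ 13.300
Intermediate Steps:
v = -117 (v = 30 - 147 = -117)
K = 10/133 (K = -20/(-149 - 117) = -20/(-266) = -20*(-1/266) = 10/133 ≈ 0.075188)
1/K = 1/(10/133) = 133/10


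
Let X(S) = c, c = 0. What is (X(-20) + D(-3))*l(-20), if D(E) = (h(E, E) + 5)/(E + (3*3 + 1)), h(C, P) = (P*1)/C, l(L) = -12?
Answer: -72/7 ≈ -10.286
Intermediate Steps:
h(C, P) = P/C
X(S) = 0
D(E) = 6/(10 + E) (D(E) = (E/E + 5)/(E + (3*3 + 1)) = (1 + 5)/(E + (9 + 1)) = 6/(E + 10) = 6/(10 + E))
(X(-20) + D(-3))*l(-20) = (0 + 6/(10 - 3))*(-12) = (0 + 6/7)*(-12) = (6/7)*(-12) = -72/7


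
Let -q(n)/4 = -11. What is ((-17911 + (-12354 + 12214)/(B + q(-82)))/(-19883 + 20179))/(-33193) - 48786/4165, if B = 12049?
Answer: -5795619773795149/494865611645160 ≈ -11.712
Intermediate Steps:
q(n) = 44 (q(n) = -4*(-11) = 44)
((-17911 + (-12354 + 12214)/(B + q(-82)))/(-19883 + 20179))/(-33193) - 48786/4165 = ((-17911 + (-12354 + 12214)/(12049 + 44))/(-19883 + 20179))/(-33193) - 48786/4165 = ((-17911 - 140/12093)/296)*(-1/33193) - 48786*1/4165 = ((-17911 - 140*1/12093)*(1/296))*(-1/33193) - 48786/4165 = ((-17911 - 140/12093)*(1/296))*(-1/33193) - 48786/4165 = -216597863/12093*1/296*(-1/33193) - 48786/4165 = -216597863/3579528*(-1/33193) - 48786/4165 = 216597863/118815272904 - 48786/4165 = -5795619773795149/494865611645160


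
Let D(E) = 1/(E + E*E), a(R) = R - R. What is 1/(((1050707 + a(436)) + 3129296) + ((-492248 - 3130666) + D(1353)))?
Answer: 1831962/1020565878619 ≈ 1.7950e-6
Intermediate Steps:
a(R) = 0
D(E) = 1/(E + E**2)
1/(((1050707 + a(436)) + 3129296) + ((-492248 - 3130666) + D(1353))) = 1/(((1050707 + 0) + 3129296) + ((-492248 - 3130666) + 1/(1353*(1 + 1353)))) = 1/((1050707 + 3129296) + (-3622914 + (1/1353)/1354)) = 1/(4180003 + (-3622914 + (1/1353)*(1/1354))) = 1/(4180003 + (-3622914 + 1/1831962)) = 1/(4180003 - 6637040777267/1831962) = 1/(1020565878619/1831962) = 1831962/1020565878619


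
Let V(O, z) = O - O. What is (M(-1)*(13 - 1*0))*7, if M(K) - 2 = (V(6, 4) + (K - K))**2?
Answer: 182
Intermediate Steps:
V(O, z) = 0
M(K) = 2 (M(K) = 2 + (0 + (K - K))**2 = 2 + (0 + 0)**2 = 2 + 0**2 = 2 + 0 = 2)
(M(-1)*(13 - 1*0))*7 = (2*(13 - 1*0))*7 = (2*(13 + 0))*7 = (2*13)*7 = 26*7 = 182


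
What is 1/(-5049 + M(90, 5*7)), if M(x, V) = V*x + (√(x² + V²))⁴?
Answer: 1/86953726 ≈ 1.1500e-8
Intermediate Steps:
M(x, V) = (V² + x²)² + V*x (M(x, V) = V*x + (√(V² + x²))⁴ = V*x + (V² + x²)² = (V² + x²)² + V*x)
1/(-5049 + M(90, 5*7)) = 1/(-5049 + (((5*7)² + 90²)² + (5*7)*90)) = 1/(-5049 + ((35² + 8100)² + 35*90)) = 1/(-5049 + ((1225 + 8100)² + 3150)) = 1/(-5049 + (9325² + 3150)) = 1/(-5049 + (86955625 + 3150)) = 1/(-5049 + 86958775) = 1/86953726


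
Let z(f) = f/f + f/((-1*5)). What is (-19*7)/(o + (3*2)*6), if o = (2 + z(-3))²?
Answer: -3325/1224 ≈ -2.7165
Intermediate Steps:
z(f) = 1 - f/5 (z(f) = 1 + f/(-5) = 1 + f*(-⅕) = 1 - f/5)
o = 324/25 (o = (2 + (1 - ⅕*(-3)))² = (2 + (1 + ⅗))² = (2 + 8/5)² = (18/5)² = 324/25 ≈ 12.960)
(-19*7)/(o + (3*2)*6) = (-19*7)/(324/25 + (3*2)*6) = -133/(324/25 + 6*6) = -133/(324/25 + 36) = -133/1224/25 = -133*25/1224 = -3325/1224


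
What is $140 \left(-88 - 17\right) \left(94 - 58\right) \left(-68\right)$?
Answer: $35985600$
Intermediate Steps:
$140 \left(-88 - 17\right) \left(94 - 58\right) \left(-68\right) = 140 \left(\left(-105\right) 36\right) \left(-68\right) = 140 \left(-3780\right) \left(-68\right) = \left(-529200\right) \left(-68\right) = 35985600$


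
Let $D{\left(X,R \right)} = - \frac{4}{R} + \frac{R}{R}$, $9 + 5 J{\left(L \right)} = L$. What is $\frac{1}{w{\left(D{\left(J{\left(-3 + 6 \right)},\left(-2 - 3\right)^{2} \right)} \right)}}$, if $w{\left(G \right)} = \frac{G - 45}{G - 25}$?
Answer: $\frac{151}{276} \approx 0.5471$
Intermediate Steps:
$J{\left(L \right)} = - \frac{9}{5} + \frac{L}{5}$
$D{\left(X,R \right)} = 1 - \frac{4}{R}$ ($D{\left(X,R \right)} = - \frac{4}{R} + 1 = 1 - \frac{4}{R}$)
$w{\left(G \right)} = \frac{-45 + G}{-25 + G}$
$\frac{1}{w{\left(D{\left(J{\left(-3 + 6 \right)},\left(-2 - 3\right)^{2} \right)} \right)}} = \frac{1}{\frac{1}{-25 + \frac{-4 + \left(-2 - 3\right)^{2}}{\left(-2 - 3\right)^{2}}} \left(-45 + \frac{-4 + \left(-2 - 3\right)^{2}}{\left(-2 - 3\right)^{2}}\right)} = \frac{1}{\frac{1}{-25 + \frac{-4 + \left(-5\right)^{2}}{\left(-5\right)^{2}}} \left(-45 + \frac{-4 + \left(-5\right)^{2}}{\left(-5\right)^{2}}\right)} = \frac{1}{\frac{1}{-25 + \frac{-4 + 25}{25}} \left(-45 + \frac{-4 + 25}{25}\right)} = \frac{1}{\frac{1}{-25 + \frac{1}{25} \cdot 21} \left(-45 + \frac{1}{25} \cdot 21\right)} = \frac{1}{\frac{1}{-25 + \frac{21}{25}} \left(-45 + \frac{21}{25}\right)} = \frac{1}{\frac{1}{- \frac{604}{25}} \left(- \frac{1104}{25}\right)} = \frac{1}{\left(- \frac{25}{604}\right) \left(- \frac{1104}{25}\right)} = \frac{1}{\frac{276}{151}} = \frac{151}{276}$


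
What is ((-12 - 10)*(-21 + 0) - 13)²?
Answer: 201601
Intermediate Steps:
((-12 - 10)*(-21 + 0) - 13)² = (-22*(-21) - 13)² = (462 - 13)² = 449² = 201601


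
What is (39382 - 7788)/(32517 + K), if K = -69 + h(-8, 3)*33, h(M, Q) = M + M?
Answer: 15797/15960 ≈ 0.98979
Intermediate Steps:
h(M, Q) = 2*M
K = -597 (K = -69 + (2*(-8))*33 = -69 - 16*33 = -69 - 528 = -597)
(39382 - 7788)/(32517 + K) = (39382 - 7788)/(32517 - 597) = 31594/31920 = 31594*(1/31920) = 15797/15960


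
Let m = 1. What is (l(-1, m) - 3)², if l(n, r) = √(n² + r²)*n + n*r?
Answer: (4 + √2)² ≈ 29.314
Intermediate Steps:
l(n, r) = n*r + n*√(n² + r²) (l(n, r) = n*√(n² + r²) + n*r = n*r + n*√(n² + r²))
(l(-1, m) - 3)² = (-(1 + √((-1)² + 1²)) - 3)² = (-(1 + √(1 + 1)) - 3)² = (-(1 + √2) - 3)² = ((-1 - √2) - 3)² = (-4 - √2)²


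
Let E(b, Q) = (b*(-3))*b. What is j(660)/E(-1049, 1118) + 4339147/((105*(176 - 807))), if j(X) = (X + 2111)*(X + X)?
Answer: -4855582444147/72907068255 ≈ -66.600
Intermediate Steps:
E(b, Q) = -3*b**2 (E(b, Q) = (-3*b)*b = -3*b**2)
j(X) = 2*X*(2111 + X) (j(X) = (2111 + X)*(2*X) = 2*X*(2111 + X))
j(660)/E(-1049, 1118) + 4339147/((105*(176 - 807))) = (2*660*(2111 + 660))/((-3*(-1049)**2)) + 4339147/((105*(176 - 807))) = (2*660*2771)/((-3*1100401)) + 4339147/((105*(-631))) = 3657720/(-3301203) + 4339147/(-66255) = 3657720*(-1/3301203) + 4339147*(-1/66255) = -1219240/1100401 - 4339147/66255 = -4855582444147/72907068255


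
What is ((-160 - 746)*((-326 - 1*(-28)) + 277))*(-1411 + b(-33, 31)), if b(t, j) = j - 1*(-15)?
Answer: -25970490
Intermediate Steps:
b(t, j) = 15 + j (b(t, j) = j + 15 = 15 + j)
((-160 - 746)*((-326 - 1*(-28)) + 277))*(-1411 + b(-33, 31)) = ((-160 - 746)*((-326 - 1*(-28)) + 277))*(-1411 + (15 + 31)) = (-906*((-326 + 28) + 277))*(-1411 + 46) = -906*(-298 + 277)*(-1365) = -906*(-21)*(-1365) = 19026*(-1365) = -25970490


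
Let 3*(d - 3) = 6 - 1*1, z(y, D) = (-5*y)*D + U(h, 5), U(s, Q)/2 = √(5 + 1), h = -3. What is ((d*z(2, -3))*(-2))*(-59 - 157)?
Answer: 60480 + 4032*√6 ≈ 70356.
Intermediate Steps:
U(s, Q) = 2*√6 (U(s, Q) = 2*√(5 + 1) = 2*√6)
z(y, D) = 2*√6 - 5*D*y (z(y, D) = (-5*y)*D + 2*√6 = -5*D*y + 2*√6 = 2*√6 - 5*D*y)
d = 14/3 (d = 3 + (6 - 1*1)/3 = 3 + (6 - 1)/3 = 3 + (⅓)*5 = 3 + 5/3 = 14/3 ≈ 4.6667)
((d*z(2, -3))*(-2))*(-59 - 157) = ((14*(2*√6 - 5*(-3)*2)/3)*(-2))*(-59 - 157) = ((14*(2*√6 + 30)/3)*(-2))*(-216) = ((14*(30 + 2*√6)/3)*(-2))*(-216) = ((140 + 28*√6/3)*(-2))*(-216) = (-280 - 56*√6/3)*(-216) = 60480 + 4032*√6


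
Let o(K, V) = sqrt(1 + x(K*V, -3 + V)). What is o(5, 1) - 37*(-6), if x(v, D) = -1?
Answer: 222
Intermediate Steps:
o(K, V) = 0 (o(K, V) = sqrt(1 - 1) = sqrt(0) = 0)
o(5, 1) - 37*(-6) = 0 - 37*(-6) = 0 + 222 = 222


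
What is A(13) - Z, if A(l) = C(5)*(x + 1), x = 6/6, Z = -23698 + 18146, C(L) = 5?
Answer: 5562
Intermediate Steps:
Z = -5552
x = 1 (x = 6*(⅙) = 1)
A(l) = 10 (A(l) = 5*(1 + 1) = 5*2 = 10)
A(13) - Z = 10 - 1*(-5552) = 10 + 5552 = 5562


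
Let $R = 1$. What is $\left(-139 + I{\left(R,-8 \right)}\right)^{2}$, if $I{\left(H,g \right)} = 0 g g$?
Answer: $19321$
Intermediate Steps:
$I{\left(H,g \right)} = 0$ ($I{\left(H,g \right)} = 0 g = 0$)
$\left(-139 + I{\left(R,-8 \right)}\right)^{2} = \left(-139 + 0\right)^{2} = \left(-139\right)^{2} = 19321$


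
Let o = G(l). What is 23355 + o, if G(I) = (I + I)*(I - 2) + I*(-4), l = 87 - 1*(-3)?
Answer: 38835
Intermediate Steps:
l = 90 (l = 87 + 3 = 90)
G(I) = -4*I + 2*I*(-2 + I) (G(I) = (2*I)*(-2 + I) - 4*I = 2*I*(-2 + I) - 4*I = -4*I + 2*I*(-2 + I))
o = 15480 (o = 2*90*(-4 + 90) = 2*90*86 = 15480)
23355 + o = 23355 + 15480 = 38835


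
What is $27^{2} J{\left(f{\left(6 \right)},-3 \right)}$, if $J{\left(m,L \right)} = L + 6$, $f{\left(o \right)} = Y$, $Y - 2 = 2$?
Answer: $2187$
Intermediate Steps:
$Y = 4$ ($Y = 2 + 2 = 4$)
$f{\left(o \right)} = 4$
$J{\left(m,L \right)} = 6 + L$
$27^{2} J{\left(f{\left(6 \right)},-3 \right)} = 27^{2} \left(6 - 3\right) = 729 \cdot 3 = 2187$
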